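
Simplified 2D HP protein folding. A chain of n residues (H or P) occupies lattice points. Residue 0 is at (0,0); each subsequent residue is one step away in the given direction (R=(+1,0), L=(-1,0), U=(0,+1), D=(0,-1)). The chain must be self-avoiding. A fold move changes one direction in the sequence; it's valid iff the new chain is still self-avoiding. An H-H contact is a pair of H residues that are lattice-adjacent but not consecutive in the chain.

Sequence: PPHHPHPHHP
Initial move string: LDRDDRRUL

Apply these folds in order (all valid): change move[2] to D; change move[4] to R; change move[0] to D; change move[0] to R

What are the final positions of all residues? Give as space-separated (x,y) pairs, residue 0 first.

Answer: (0,0) (1,0) (1,-1) (1,-2) (1,-3) (2,-3) (3,-3) (4,-3) (4,-2) (3,-2)

Derivation:
Initial moves: LDRDDRRUL
Fold: move[2]->D => LDDDDRRUL (positions: [(0, 0), (-1, 0), (-1, -1), (-1, -2), (-1, -3), (-1, -4), (0, -4), (1, -4), (1, -3), (0, -3)])
Fold: move[4]->R => LDDDRRRUL (positions: [(0, 0), (-1, 0), (-1, -1), (-1, -2), (-1, -3), (0, -3), (1, -3), (2, -3), (2, -2), (1, -2)])
Fold: move[0]->D => DDDDRRRUL (positions: [(0, 0), (0, -1), (0, -2), (0, -3), (0, -4), (1, -4), (2, -4), (3, -4), (3, -3), (2, -3)])
Fold: move[0]->R => RDDDRRRUL (positions: [(0, 0), (1, 0), (1, -1), (1, -2), (1, -3), (2, -3), (3, -3), (4, -3), (4, -2), (3, -2)])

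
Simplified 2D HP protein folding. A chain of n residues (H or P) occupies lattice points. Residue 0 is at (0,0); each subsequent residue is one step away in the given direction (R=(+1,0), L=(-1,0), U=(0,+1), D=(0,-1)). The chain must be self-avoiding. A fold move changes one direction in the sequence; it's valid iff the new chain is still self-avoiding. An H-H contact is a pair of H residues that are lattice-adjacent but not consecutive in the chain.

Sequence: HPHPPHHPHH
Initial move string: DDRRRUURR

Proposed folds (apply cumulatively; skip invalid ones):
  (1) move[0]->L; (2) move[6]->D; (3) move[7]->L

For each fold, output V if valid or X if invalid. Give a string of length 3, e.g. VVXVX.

Initial: DDRRRUURR -> [(0, 0), (0, -1), (0, -2), (1, -2), (2, -2), (3, -2), (3, -1), (3, 0), (4, 0), (5, 0)]
Fold 1: move[0]->L => LDRRRUURR VALID
Fold 2: move[6]->D => LDRRRUDRR INVALID (collision), skipped
Fold 3: move[7]->L => LDRRRUULR INVALID (collision), skipped

Answer: VXX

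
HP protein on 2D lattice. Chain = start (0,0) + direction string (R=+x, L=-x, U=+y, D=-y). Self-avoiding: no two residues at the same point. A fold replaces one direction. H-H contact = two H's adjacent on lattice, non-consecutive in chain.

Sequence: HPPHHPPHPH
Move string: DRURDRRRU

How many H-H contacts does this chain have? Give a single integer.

Positions: [(0, 0), (0, -1), (1, -1), (1, 0), (2, 0), (2, -1), (3, -1), (4, -1), (5, -1), (5, 0)]
H-H contact: residue 0 @(0,0) - residue 3 @(1, 0)

Answer: 1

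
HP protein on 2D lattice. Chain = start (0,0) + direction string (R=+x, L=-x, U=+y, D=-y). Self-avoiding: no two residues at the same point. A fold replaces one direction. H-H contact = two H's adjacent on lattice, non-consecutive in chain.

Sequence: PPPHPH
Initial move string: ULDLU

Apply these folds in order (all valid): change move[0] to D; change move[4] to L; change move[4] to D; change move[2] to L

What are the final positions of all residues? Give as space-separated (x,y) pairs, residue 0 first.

Answer: (0,0) (0,-1) (-1,-1) (-2,-1) (-3,-1) (-3,-2)

Derivation:
Initial moves: ULDLU
Fold: move[0]->D => DLDLU (positions: [(0, 0), (0, -1), (-1, -1), (-1, -2), (-2, -2), (-2, -1)])
Fold: move[4]->L => DLDLL (positions: [(0, 0), (0, -1), (-1, -1), (-1, -2), (-2, -2), (-3, -2)])
Fold: move[4]->D => DLDLD (positions: [(0, 0), (0, -1), (-1, -1), (-1, -2), (-2, -2), (-2, -3)])
Fold: move[2]->L => DLLLD (positions: [(0, 0), (0, -1), (-1, -1), (-2, -1), (-3, -1), (-3, -2)])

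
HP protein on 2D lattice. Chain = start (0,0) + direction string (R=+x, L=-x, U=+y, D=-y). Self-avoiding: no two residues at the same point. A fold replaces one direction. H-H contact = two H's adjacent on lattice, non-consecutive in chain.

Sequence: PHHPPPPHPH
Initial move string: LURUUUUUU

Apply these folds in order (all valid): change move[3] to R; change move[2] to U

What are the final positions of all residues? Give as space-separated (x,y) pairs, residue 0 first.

Answer: (0,0) (-1,0) (-1,1) (-1,2) (0,2) (0,3) (0,4) (0,5) (0,6) (0,7)

Derivation:
Initial moves: LURUUUUUU
Fold: move[3]->R => LURRUUUUU (positions: [(0, 0), (-1, 0), (-1, 1), (0, 1), (1, 1), (1, 2), (1, 3), (1, 4), (1, 5), (1, 6)])
Fold: move[2]->U => LUURUUUUU (positions: [(0, 0), (-1, 0), (-1, 1), (-1, 2), (0, 2), (0, 3), (0, 4), (0, 5), (0, 6), (0, 7)])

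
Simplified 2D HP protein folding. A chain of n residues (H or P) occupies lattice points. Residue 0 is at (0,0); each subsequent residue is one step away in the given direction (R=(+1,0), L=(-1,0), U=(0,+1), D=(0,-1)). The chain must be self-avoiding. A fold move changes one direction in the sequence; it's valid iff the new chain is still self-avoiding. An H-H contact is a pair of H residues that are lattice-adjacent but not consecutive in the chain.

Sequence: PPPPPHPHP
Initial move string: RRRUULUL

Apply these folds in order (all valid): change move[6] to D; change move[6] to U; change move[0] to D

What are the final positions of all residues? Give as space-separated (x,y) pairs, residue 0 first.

Initial moves: RRRUULUL
Fold: move[6]->D => RRRUULDL (positions: [(0, 0), (1, 0), (2, 0), (3, 0), (3, 1), (3, 2), (2, 2), (2, 1), (1, 1)])
Fold: move[6]->U => RRRUULUL (positions: [(0, 0), (1, 0), (2, 0), (3, 0), (3, 1), (3, 2), (2, 2), (2, 3), (1, 3)])
Fold: move[0]->D => DRRUULUL (positions: [(0, 0), (0, -1), (1, -1), (2, -1), (2, 0), (2, 1), (1, 1), (1, 2), (0, 2)])

Answer: (0,0) (0,-1) (1,-1) (2,-1) (2,0) (2,1) (1,1) (1,2) (0,2)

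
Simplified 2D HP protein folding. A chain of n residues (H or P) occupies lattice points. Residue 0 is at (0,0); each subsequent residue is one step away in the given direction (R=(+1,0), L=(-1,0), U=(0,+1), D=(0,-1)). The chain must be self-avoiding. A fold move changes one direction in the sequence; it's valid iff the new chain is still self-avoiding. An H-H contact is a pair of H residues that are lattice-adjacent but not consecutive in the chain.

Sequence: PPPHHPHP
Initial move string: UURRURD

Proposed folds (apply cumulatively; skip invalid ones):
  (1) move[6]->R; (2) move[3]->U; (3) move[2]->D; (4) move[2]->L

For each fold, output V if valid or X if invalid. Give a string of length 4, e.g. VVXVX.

Initial: UURRURD -> [(0, 0), (0, 1), (0, 2), (1, 2), (2, 2), (2, 3), (3, 3), (3, 2)]
Fold 1: move[6]->R => UURRURR VALID
Fold 2: move[3]->U => UURUURR VALID
Fold 3: move[2]->D => UUDUURR INVALID (collision), skipped
Fold 4: move[2]->L => UULUURR VALID

Answer: VVXV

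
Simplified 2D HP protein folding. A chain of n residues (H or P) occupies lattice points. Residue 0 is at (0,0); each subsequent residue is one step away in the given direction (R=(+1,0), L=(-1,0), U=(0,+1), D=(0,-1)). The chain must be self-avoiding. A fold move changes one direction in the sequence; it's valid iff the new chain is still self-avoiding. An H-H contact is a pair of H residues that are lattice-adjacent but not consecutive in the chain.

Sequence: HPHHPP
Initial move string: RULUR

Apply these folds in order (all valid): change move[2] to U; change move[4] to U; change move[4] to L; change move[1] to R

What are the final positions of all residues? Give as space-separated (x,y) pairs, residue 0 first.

Answer: (0,0) (1,0) (2,0) (2,1) (2,2) (1,2)

Derivation:
Initial moves: RULUR
Fold: move[2]->U => RUUUR (positions: [(0, 0), (1, 0), (1, 1), (1, 2), (1, 3), (2, 3)])
Fold: move[4]->U => RUUUU (positions: [(0, 0), (1, 0), (1, 1), (1, 2), (1, 3), (1, 4)])
Fold: move[4]->L => RUUUL (positions: [(0, 0), (1, 0), (1, 1), (1, 2), (1, 3), (0, 3)])
Fold: move[1]->R => RRUUL (positions: [(0, 0), (1, 0), (2, 0), (2, 1), (2, 2), (1, 2)])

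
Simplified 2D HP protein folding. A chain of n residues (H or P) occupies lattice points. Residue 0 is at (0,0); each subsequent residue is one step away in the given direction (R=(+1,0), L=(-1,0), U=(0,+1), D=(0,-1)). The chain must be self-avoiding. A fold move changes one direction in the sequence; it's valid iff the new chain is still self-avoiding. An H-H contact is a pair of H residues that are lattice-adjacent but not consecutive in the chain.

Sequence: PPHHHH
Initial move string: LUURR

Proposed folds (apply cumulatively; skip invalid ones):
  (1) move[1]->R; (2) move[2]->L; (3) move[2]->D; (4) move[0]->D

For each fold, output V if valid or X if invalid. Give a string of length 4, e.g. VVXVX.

Initial: LUURR -> [(0, 0), (-1, 0), (-1, 1), (-1, 2), (0, 2), (1, 2)]
Fold 1: move[1]->R => LRURR INVALID (collision), skipped
Fold 2: move[2]->L => LULRR INVALID (collision), skipped
Fold 3: move[2]->D => LUDRR INVALID (collision), skipped
Fold 4: move[0]->D => DUURR INVALID (collision), skipped

Answer: XXXX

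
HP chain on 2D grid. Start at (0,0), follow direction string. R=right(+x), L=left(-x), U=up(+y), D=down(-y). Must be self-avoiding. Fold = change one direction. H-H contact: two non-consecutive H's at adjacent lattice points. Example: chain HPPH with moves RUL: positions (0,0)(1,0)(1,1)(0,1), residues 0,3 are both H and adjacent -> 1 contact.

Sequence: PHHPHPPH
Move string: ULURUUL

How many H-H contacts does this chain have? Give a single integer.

Positions: [(0, 0), (0, 1), (-1, 1), (-1, 2), (0, 2), (0, 3), (0, 4), (-1, 4)]
H-H contact: residue 1 @(0,1) - residue 4 @(0, 2)

Answer: 1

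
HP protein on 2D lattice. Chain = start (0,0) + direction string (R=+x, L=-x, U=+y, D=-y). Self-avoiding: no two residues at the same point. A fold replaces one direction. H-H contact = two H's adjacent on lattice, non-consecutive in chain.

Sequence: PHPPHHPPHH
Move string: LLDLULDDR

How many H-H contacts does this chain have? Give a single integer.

Positions: [(0, 0), (-1, 0), (-2, 0), (-2, -1), (-3, -1), (-3, 0), (-4, 0), (-4, -1), (-4, -2), (-3, -2)]
H-H contact: residue 4 @(-3,-1) - residue 9 @(-3, -2)

Answer: 1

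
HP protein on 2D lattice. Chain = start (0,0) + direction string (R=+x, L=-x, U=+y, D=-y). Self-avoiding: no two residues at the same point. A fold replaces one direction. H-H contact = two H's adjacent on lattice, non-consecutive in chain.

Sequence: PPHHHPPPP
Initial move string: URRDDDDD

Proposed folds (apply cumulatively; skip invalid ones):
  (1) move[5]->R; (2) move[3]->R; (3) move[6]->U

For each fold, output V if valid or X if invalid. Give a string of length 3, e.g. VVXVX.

Answer: VVX

Derivation:
Initial: URRDDDDD -> [(0, 0), (0, 1), (1, 1), (2, 1), (2, 0), (2, -1), (2, -2), (2, -3), (2, -4)]
Fold 1: move[5]->R => URRDDRDD VALID
Fold 2: move[3]->R => URRRDRDD VALID
Fold 3: move[6]->U => URRRDRUD INVALID (collision), skipped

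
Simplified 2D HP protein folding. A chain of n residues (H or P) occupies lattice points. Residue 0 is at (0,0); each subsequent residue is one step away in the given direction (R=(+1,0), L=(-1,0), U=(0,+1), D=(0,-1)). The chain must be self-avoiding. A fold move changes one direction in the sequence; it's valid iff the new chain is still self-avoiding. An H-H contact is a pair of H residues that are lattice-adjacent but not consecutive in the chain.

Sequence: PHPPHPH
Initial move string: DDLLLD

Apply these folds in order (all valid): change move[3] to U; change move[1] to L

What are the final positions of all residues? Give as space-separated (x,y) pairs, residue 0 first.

Initial moves: DDLLLD
Fold: move[3]->U => DDLULD (positions: [(0, 0), (0, -1), (0, -2), (-1, -2), (-1, -1), (-2, -1), (-2, -2)])
Fold: move[1]->L => DLLULD (positions: [(0, 0), (0, -1), (-1, -1), (-2, -1), (-2, 0), (-3, 0), (-3, -1)])

Answer: (0,0) (0,-1) (-1,-1) (-2,-1) (-2,0) (-3,0) (-3,-1)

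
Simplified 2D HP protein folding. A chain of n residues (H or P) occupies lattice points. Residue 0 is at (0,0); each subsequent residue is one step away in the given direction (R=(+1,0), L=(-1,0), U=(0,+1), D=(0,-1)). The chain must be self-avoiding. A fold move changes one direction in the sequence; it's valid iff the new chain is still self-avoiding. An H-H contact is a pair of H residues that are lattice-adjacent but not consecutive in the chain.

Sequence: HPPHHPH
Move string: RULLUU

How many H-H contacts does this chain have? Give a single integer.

Answer: 1

Derivation:
Positions: [(0, 0), (1, 0), (1, 1), (0, 1), (-1, 1), (-1, 2), (-1, 3)]
H-H contact: residue 0 @(0,0) - residue 3 @(0, 1)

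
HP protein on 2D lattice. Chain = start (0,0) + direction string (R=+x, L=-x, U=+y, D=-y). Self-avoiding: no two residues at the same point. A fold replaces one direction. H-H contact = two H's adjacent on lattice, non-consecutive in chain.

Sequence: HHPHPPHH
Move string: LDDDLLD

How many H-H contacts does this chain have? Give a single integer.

Answer: 0

Derivation:
Positions: [(0, 0), (-1, 0), (-1, -1), (-1, -2), (-1, -3), (-2, -3), (-3, -3), (-3, -4)]
No H-H contacts found.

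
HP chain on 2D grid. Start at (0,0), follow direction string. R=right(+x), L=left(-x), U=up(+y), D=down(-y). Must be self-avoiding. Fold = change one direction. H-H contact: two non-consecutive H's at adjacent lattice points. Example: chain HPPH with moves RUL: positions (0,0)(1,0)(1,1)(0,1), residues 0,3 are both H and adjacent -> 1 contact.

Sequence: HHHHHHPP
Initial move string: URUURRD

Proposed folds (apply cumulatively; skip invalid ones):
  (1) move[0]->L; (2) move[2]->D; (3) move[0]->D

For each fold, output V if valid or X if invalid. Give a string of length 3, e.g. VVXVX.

Initial: URUURRD -> [(0, 0), (0, 1), (1, 1), (1, 2), (1, 3), (2, 3), (3, 3), (3, 2)]
Fold 1: move[0]->L => LRUURRD INVALID (collision), skipped
Fold 2: move[2]->D => URDURRD INVALID (collision), skipped
Fold 3: move[0]->D => DRUURRD VALID

Answer: XXV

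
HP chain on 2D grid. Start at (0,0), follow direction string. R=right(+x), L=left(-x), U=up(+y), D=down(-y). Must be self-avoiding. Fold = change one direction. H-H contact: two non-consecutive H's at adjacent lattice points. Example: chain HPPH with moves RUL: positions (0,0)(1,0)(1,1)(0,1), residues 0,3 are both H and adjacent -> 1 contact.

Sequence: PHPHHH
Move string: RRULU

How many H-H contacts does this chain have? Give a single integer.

Answer: 1

Derivation:
Positions: [(0, 0), (1, 0), (2, 0), (2, 1), (1, 1), (1, 2)]
H-H contact: residue 1 @(1,0) - residue 4 @(1, 1)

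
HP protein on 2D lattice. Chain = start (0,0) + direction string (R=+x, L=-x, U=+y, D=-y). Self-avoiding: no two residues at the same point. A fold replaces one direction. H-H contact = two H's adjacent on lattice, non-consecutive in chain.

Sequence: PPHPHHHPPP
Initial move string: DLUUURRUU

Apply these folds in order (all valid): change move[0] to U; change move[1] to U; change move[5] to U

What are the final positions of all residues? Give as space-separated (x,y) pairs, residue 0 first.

Initial moves: DLUUURRUU
Fold: move[0]->U => ULUUURRUU (positions: [(0, 0), (0, 1), (-1, 1), (-1, 2), (-1, 3), (-1, 4), (0, 4), (1, 4), (1, 5), (1, 6)])
Fold: move[1]->U => UUUUURRUU (positions: [(0, 0), (0, 1), (0, 2), (0, 3), (0, 4), (0, 5), (1, 5), (2, 5), (2, 6), (2, 7)])
Fold: move[5]->U => UUUUUURUU (positions: [(0, 0), (0, 1), (0, 2), (0, 3), (0, 4), (0, 5), (0, 6), (1, 6), (1, 7), (1, 8)])

Answer: (0,0) (0,1) (0,2) (0,3) (0,4) (0,5) (0,6) (1,6) (1,7) (1,8)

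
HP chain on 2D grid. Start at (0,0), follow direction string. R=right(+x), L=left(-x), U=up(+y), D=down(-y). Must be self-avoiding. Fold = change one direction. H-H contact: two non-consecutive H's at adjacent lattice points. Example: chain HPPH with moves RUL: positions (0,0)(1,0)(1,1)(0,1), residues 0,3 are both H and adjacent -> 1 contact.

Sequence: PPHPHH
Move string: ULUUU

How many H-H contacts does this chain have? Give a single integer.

Positions: [(0, 0), (0, 1), (-1, 1), (-1, 2), (-1, 3), (-1, 4)]
No H-H contacts found.

Answer: 0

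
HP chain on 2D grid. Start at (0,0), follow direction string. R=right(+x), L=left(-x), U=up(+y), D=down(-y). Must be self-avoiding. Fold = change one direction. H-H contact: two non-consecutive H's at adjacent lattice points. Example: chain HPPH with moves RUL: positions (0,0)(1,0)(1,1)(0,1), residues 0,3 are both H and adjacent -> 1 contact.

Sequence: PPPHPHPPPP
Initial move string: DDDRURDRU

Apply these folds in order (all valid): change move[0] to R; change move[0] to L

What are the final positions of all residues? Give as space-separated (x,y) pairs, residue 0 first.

Answer: (0,0) (-1,0) (-1,-1) (-1,-2) (0,-2) (0,-1) (1,-1) (1,-2) (2,-2) (2,-1)

Derivation:
Initial moves: DDDRURDRU
Fold: move[0]->R => RDDRURDRU (positions: [(0, 0), (1, 0), (1, -1), (1, -2), (2, -2), (2, -1), (3, -1), (3, -2), (4, -2), (4, -1)])
Fold: move[0]->L => LDDRURDRU (positions: [(0, 0), (-1, 0), (-1, -1), (-1, -2), (0, -2), (0, -1), (1, -1), (1, -2), (2, -2), (2, -1)])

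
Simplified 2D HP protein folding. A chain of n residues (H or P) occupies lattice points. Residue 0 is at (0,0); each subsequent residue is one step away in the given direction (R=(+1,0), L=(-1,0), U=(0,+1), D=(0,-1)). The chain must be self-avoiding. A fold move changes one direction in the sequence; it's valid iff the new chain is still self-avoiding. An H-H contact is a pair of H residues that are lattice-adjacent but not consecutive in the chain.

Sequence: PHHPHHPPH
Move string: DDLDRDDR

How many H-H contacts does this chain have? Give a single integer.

Positions: [(0, 0), (0, -1), (0, -2), (-1, -2), (-1, -3), (0, -3), (0, -4), (0, -5), (1, -5)]
H-H contact: residue 2 @(0,-2) - residue 5 @(0, -3)

Answer: 1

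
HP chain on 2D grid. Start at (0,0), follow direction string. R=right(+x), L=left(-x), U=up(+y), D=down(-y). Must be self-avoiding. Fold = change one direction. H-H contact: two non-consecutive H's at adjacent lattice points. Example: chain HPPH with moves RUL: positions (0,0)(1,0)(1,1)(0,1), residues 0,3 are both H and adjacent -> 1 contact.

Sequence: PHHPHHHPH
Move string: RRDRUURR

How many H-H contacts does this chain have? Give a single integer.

Positions: [(0, 0), (1, 0), (2, 0), (2, -1), (3, -1), (3, 0), (3, 1), (4, 1), (5, 1)]
H-H contact: residue 2 @(2,0) - residue 5 @(3, 0)

Answer: 1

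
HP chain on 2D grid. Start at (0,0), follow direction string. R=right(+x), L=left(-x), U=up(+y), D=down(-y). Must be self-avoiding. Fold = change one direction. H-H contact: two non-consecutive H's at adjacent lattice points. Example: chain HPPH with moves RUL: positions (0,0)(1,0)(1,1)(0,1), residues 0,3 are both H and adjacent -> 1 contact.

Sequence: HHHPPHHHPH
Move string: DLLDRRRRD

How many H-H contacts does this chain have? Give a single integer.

Positions: [(0, 0), (0, -1), (-1, -1), (-2, -1), (-2, -2), (-1, -2), (0, -2), (1, -2), (2, -2), (2, -3)]
H-H contact: residue 1 @(0,-1) - residue 6 @(0, -2)
H-H contact: residue 2 @(-1,-1) - residue 5 @(-1, -2)

Answer: 2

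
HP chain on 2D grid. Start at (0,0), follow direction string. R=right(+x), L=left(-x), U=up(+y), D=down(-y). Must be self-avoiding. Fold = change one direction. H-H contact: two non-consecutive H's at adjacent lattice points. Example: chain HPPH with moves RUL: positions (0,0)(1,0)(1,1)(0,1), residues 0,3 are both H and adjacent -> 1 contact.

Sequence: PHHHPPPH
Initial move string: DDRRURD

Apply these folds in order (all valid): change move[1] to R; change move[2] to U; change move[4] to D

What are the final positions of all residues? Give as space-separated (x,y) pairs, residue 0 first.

Initial moves: DDRRURD
Fold: move[1]->R => DRRRURD (positions: [(0, 0), (0, -1), (1, -1), (2, -1), (3, -1), (3, 0), (4, 0), (4, -1)])
Fold: move[2]->U => DRURURD (positions: [(0, 0), (0, -1), (1, -1), (1, 0), (2, 0), (2, 1), (3, 1), (3, 0)])
Fold: move[4]->D => DRURDRD (positions: [(0, 0), (0, -1), (1, -1), (1, 0), (2, 0), (2, -1), (3, -1), (3, -2)])

Answer: (0,0) (0,-1) (1,-1) (1,0) (2,0) (2,-1) (3,-1) (3,-2)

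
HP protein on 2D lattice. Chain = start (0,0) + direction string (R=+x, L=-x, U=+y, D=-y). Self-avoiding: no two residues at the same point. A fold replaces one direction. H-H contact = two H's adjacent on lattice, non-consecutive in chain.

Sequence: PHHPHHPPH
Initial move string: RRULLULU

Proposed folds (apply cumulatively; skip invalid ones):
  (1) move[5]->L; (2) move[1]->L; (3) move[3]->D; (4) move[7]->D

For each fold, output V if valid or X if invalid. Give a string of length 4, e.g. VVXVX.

Initial: RRULLULU -> [(0, 0), (1, 0), (2, 0), (2, 1), (1, 1), (0, 1), (0, 2), (-1, 2), (-1, 3)]
Fold 1: move[5]->L => RRULLLLU VALID
Fold 2: move[1]->L => RLULLLLU INVALID (collision), skipped
Fold 3: move[3]->D => RRUDLLLU INVALID (collision), skipped
Fold 4: move[7]->D => RRULLLLD VALID

Answer: VXXV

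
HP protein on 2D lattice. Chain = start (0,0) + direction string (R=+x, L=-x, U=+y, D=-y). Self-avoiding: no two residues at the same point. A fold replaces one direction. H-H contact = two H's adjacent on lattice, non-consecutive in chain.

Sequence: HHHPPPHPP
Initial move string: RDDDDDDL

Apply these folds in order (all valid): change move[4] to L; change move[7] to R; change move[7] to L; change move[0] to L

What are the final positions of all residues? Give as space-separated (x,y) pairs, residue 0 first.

Answer: (0,0) (-1,0) (-1,-1) (-1,-2) (-1,-3) (-2,-3) (-2,-4) (-2,-5) (-3,-5)

Derivation:
Initial moves: RDDDDDDL
Fold: move[4]->L => RDDDLDDL (positions: [(0, 0), (1, 0), (1, -1), (1, -2), (1, -3), (0, -3), (0, -4), (0, -5), (-1, -5)])
Fold: move[7]->R => RDDDLDDR (positions: [(0, 0), (1, 0), (1, -1), (1, -2), (1, -3), (0, -3), (0, -4), (0, -5), (1, -5)])
Fold: move[7]->L => RDDDLDDL (positions: [(0, 0), (1, 0), (1, -1), (1, -2), (1, -3), (0, -3), (0, -4), (0, -5), (-1, -5)])
Fold: move[0]->L => LDDDLDDL (positions: [(0, 0), (-1, 0), (-1, -1), (-1, -2), (-1, -3), (-2, -3), (-2, -4), (-2, -5), (-3, -5)])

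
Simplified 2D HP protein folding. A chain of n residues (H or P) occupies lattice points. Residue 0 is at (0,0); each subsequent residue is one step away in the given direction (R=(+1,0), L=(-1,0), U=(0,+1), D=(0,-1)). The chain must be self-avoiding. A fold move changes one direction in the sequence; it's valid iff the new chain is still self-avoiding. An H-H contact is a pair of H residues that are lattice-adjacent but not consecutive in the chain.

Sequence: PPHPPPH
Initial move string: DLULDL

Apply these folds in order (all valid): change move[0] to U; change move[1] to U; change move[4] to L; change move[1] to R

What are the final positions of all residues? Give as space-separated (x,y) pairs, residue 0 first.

Answer: (0,0) (0,1) (1,1) (1,2) (0,2) (-1,2) (-2,2)

Derivation:
Initial moves: DLULDL
Fold: move[0]->U => ULULDL (positions: [(0, 0), (0, 1), (-1, 1), (-1, 2), (-2, 2), (-2, 1), (-3, 1)])
Fold: move[1]->U => UUULDL (positions: [(0, 0), (0, 1), (0, 2), (0, 3), (-1, 3), (-1, 2), (-2, 2)])
Fold: move[4]->L => UUULLL (positions: [(0, 0), (0, 1), (0, 2), (0, 3), (-1, 3), (-2, 3), (-3, 3)])
Fold: move[1]->R => URULLL (positions: [(0, 0), (0, 1), (1, 1), (1, 2), (0, 2), (-1, 2), (-2, 2)])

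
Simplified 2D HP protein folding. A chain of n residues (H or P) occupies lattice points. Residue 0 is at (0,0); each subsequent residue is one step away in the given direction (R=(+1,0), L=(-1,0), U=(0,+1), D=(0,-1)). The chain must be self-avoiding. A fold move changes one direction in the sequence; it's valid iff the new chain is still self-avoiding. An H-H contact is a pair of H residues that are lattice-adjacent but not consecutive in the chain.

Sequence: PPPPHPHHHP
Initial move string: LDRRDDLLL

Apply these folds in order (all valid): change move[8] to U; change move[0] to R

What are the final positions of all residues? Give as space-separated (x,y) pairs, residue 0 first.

Answer: (0,0) (1,0) (1,-1) (2,-1) (3,-1) (3,-2) (3,-3) (2,-3) (1,-3) (1,-2)

Derivation:
Initial moves: LDRRDDLLL
Fold: move[8]->U => LDRRDDLLU (positions: [(0, 0), (-1, 0), (-1, -1), (0, -1), (1, -1), (1, -2), (1, -3), (0, -3), (-1, -3), (-1, -2)])
Fold: move[0]->R => RDRRDDLLU (positions: [(0, 0), (1, 0), (1, -1), (2, -1), (3, -1), (3, -2), (3, -3), (2, -3), (1, -3), (1, -2)])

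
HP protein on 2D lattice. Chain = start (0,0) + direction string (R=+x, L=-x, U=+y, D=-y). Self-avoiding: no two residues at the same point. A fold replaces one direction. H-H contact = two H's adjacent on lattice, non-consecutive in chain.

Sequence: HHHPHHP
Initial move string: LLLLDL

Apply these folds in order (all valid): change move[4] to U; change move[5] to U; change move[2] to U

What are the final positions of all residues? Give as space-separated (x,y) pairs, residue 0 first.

Answer: (0,0) (-1,0) (-2,0) (-2,1) (-3,1) (-3,2) (-3,3)

Derivation:
Initial moves: LLLLDL
Fold: move[4]->U => LLLLUL (positions: [(0, 0), (-1, 0), (-2, 0), (-3, 0), (-4, 0), (-4, 1), (-5, 1)])
Fold: move[5]->U => LLLLUU (positions: [(0, 0), (-1, 0), (-2, 0), (-3, 0), (-4, 0), (-4, 1), (-4, 2)])
Fold: move[2]->U => LLULUU (positions: [(0, 0), (-1, 0), (-2, 0), (-2, 1), (-3, 1), (-3, 2), (-3, 3)])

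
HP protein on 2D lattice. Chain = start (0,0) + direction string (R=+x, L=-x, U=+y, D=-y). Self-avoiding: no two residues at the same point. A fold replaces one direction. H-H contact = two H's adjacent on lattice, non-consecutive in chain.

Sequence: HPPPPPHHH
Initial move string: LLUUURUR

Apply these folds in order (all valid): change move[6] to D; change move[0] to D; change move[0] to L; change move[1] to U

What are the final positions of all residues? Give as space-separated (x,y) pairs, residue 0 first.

Initial moves: LLUUURUR
Fold: move[6]->D => LLUUURDR (positions: [(0, 0), (-1, 0), (-2, 0), (-2, 1), (-2, 2), (-2, 3), (-1, 3), (-1, 2), (0, 2)])
Fold: move[0]->D => DLUUURDR (positions: [(0, 0), (0, -1), (-1, -1), (-1, 0), (-1, 1), (-1, 2), (0, 2), (0, 1), (1, 1)])
Fold: move[0]->L => LLUUURDR (positions: [(0, 0), (-1, 0), (-2, 0), (-2, 1), (-2, 2), (-2, 3), (-1, 3), (-1, 2), (0, 2)])
Fold: move[1]->U => LUUUURDR (positions: [(0, 0), (-1, 0), (-1, 1), (-1, 2), (-1, 3), (-1, 4), (0, 4), (0, 3), (1, 3)])

Answer: (0,0) (-1,0) (-1,1) (-1,2) (-1,3) (-1,4) (0,4) (0,3) (1,3)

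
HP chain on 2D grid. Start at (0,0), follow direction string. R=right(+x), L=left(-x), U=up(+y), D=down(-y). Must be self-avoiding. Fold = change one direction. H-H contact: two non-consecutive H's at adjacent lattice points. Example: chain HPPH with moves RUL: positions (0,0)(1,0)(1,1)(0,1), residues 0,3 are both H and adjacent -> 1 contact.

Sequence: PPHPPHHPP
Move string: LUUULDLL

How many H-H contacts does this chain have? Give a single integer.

Answer: 0

Derivation:
Positions: [(0, 0), (-1, 0), (-1, 1), (-1, 2), (-1, 3), (-2, 3), (-2, 2), (-3, 2), (-4, 2)]
No H-H contacts found.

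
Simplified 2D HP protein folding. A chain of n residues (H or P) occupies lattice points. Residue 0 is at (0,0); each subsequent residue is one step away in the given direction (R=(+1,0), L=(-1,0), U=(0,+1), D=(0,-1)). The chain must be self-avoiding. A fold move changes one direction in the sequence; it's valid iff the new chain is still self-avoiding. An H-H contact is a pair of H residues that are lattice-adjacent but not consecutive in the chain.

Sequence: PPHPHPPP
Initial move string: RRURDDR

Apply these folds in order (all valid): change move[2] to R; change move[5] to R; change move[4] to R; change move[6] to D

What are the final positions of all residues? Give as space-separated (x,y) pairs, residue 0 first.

Answer: (0,0) (1,0) (2,0) (3,0) (4,0) (5,0) (6,0) (6,-1)

Derivation:
Initial moves: RRURDDR
Fold: move[2]->R => RRRRDDR (positions: [(0, 0), (1, 0), (2, 0), (3, 0), (4, 0), (4, -1), (4, -2), (5, -2)])
Fold: move[5]->R => RRRRDRR (positions: [(0, 0), (1, 0), (2, 0), (3, 0), (4, 0), (4, -1), (5, -1), (6, -1)])
Fold: move[4]->R => RRRRRRR (positions: [(0, 0), (1, 0), (2, 0), (3, 0), (4, 0), (5, 0), (6, 0), (7, 0)])
Fold: move[6]->D => RRRRRRD (positions: [(0, 0), (1, 0), (2, 0), (3, 0), (4, 0), (5, 0), (6, 0), (6, -1)])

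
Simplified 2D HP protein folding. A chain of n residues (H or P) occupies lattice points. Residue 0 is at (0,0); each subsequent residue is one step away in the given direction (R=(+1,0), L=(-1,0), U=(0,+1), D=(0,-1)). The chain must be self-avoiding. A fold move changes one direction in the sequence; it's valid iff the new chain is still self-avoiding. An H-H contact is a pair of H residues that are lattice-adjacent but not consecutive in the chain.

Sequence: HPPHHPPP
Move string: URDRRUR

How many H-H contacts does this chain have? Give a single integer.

Positions: [(0, 0), (0, 1), (1, 1), (1, 0), (2, 0), (3, 0), (3, 1), (4, 1)]
H-H contact: residue 0 @(0,0) - residue 3 @(1, 0)

Answer: 1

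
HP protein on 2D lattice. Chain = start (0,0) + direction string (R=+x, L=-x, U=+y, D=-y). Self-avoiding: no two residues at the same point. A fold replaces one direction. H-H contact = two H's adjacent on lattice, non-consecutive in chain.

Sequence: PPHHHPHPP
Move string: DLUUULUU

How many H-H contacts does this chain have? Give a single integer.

Answer: 0

Derivation:
Positions: [(0, 0), (0, -1), (-1, -1), (-1, 0), (-1, 1), (-1, 2), (-2, 2), (-2, 3), (-2, 4)]
No H-H contacts found.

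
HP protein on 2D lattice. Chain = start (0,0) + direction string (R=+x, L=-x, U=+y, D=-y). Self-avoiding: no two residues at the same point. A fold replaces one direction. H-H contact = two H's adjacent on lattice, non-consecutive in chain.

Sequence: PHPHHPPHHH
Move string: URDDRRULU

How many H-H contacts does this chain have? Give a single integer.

Answer: 1

Derivation:
Positions: [(0, 0), (0, 1), (1, 1), (1, 0), (1, -1), (2, -1), (3, -1), (3, 0), (2, 0), (2, 1)]
H-H contact: residue 3 @(1,0) - residue 8 @(2, 0)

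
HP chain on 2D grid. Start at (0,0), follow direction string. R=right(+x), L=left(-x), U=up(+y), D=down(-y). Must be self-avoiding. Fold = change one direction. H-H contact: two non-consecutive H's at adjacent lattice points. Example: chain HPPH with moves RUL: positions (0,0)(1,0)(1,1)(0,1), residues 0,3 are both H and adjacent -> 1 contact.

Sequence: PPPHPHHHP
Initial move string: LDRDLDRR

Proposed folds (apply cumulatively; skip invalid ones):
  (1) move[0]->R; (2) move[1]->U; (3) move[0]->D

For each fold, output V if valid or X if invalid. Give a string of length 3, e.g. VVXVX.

Answer: VXV

Derivation:
Initial: LDRDLDRR -> [(0, 0), (-1, 0), (-1, -1), (0, -1), (0, -2), (-1, -2), (-1, -3), (0, -3), (1, -3)]
Fold 1: move[0]->R => RDRDLDRR VALID
Fold 2: move[1]->U => RURDLDRR INVALID (collision), skipped
Fold 3: move[0]->D => DDRDLDRR VALID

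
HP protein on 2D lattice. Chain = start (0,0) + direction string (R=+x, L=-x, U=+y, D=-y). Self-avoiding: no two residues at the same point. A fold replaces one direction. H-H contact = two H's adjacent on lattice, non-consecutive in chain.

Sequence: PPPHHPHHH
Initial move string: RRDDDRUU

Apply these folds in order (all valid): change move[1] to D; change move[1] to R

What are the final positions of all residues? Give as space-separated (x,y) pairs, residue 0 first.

Initial moves: RRDDDRUU
Fold: move[1]->D => RDDDDRUU (positions: [(0, 0), (1, 0), (1, -1), (1, -2), (1, -3), (1, -4), (2, -4), (2, -3), (2, -2)])
Fold: move[1]->R => RRDDDRUU (positions: [(0, 0), (1, 0), (2, 0), (2, -1), (2, -2), (2, -3), (3, -3), (3, -2), (3, -1)])

Answer: (0,0) (1,0) (2,0) (2,-1) (2,-2) (2,-3) (3,-3) (3,-2) (3,-1)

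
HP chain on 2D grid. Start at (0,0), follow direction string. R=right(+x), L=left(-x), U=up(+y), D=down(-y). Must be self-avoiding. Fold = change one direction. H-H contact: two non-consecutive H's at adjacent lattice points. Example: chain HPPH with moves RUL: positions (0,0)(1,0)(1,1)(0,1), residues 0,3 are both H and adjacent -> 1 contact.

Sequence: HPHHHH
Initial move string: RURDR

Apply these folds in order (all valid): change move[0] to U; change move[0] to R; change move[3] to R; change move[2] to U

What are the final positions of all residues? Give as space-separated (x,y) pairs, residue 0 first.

Answer: (0,0) (1,0) (1,1) (1,2) (2,2) (3,2)

Derivation:
Initial moves: RURDR
Fold: move[0]->U => UURDR (positions: [(0, 0), (0, 1), (0, 2), (1, 2), (1, 1), (2, 1)])
Fold: move[0]->R => RURDR (positions: [(0, 0), (1, 0), (1, 1), (2, 1), (2, 0), (3, 0)])
Fold: move[3]->R => RURRR (positions: [(0, 0), (1, 0), (1, 1), (2, 1), (3, 1), (4, 1)])
Fold: move[2]->U => RUURR (positions: [(0, 0), (1, 0), (1, 1), (1, 2), (2, 2), (3, 2)])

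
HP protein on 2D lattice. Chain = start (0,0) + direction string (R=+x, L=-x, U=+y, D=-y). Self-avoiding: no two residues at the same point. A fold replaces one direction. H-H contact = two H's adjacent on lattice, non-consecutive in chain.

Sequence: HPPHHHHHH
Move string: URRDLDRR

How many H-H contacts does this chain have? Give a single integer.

Answer: 2

Derivation:
Positions: [(0, 0), (0, 1), (1, 1), (2, 1), (2, 0), (1, 0), (1, -1), (2, -1), (3, -1)]
H-H contact: residue 0 @(0,0) - residue 5 @(1, 0)
H-H contact: residue 4 @(2,0) - residue 7 @(2, -1)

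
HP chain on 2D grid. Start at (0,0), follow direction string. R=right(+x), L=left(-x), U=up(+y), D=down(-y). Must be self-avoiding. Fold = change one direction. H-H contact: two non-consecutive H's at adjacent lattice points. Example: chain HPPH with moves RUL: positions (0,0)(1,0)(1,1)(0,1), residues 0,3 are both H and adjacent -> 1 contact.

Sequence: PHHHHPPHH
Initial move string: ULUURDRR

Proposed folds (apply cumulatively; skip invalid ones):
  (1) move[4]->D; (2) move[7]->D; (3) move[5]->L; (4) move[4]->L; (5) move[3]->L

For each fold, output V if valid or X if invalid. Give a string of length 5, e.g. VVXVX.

Answer: XVXXX

Derivation:
Initial: ULUURDRR -> [(0, 0), (0, 1), (-1, 1), (-1, 2), (-1, 3), (0, 3), (0, 2), (1, 2), (2, 2)]
Fold 1: move[4]->D => ULUUDDRR INVALID (collision), skipped
Fold 2: move[7]->D => ULUURDRD VALID
Fold 3: move[5]->L => ULUURLRD INVALID (collision), skipped
Fold 4: move[4]->L => ULUULDRD INVALID (collision), skipped
Fold 5: move[3]->L => ULULRDRD INVALID (collision), skipped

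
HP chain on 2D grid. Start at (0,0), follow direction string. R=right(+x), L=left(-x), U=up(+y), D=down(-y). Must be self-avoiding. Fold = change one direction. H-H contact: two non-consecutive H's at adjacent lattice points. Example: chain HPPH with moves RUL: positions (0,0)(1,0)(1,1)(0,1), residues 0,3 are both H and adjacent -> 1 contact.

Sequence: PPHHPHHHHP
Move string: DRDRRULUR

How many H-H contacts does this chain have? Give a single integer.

Positions: [(0, 0), (0, -1), (1, -1), (1, -2), (2, -2), (3, -2), (3, -1), (2, -1), (2, 0), (3, 0)]
H-H contact: residue 2 @(1,-1) - residue 7 @(2, -1)

Answer: 1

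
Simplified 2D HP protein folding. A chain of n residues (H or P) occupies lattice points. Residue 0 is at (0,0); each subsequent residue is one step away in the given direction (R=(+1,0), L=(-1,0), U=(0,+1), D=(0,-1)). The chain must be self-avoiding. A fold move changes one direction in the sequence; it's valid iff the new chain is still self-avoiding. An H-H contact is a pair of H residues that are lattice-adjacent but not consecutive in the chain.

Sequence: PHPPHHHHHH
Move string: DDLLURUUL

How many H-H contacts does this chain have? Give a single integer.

Answer: 1

Derivation:
Positions: [(0, 0), (0, -1), (0, -2), (-1, -2), (-2, -2), (-2, -1), (-1, -1), (-1, 0), (-1, 1), (-2, 1)]
H-H contact: residue 1 @(0,-1) - residue 6 @(-1, -1)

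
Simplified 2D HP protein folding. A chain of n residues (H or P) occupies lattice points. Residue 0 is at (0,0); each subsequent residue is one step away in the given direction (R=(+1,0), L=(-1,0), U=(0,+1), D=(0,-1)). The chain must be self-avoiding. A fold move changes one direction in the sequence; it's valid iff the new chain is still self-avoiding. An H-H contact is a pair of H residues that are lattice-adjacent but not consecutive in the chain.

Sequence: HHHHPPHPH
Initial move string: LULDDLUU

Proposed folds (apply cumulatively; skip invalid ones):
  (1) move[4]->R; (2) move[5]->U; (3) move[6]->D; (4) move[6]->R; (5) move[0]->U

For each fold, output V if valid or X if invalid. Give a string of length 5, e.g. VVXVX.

Answer: XXXXV

Derivation:
Initial: LULDDLUU -> [(0, 0), (-1, 0), (-1, 1), (-2, 1), (-2, 0), (-2, -1), (-3, -1), (-3, 0), (-3, 1)]
Fold 1: move[4]->R => LULDRLUU INVALID (collision), skipped
Fold 2: move[5]->U => LULDDUUU INVALID (collision), skipped
Fold 3: move[6]->D => LULDDLDU INVALID (collision), skipped
Fold 4: move[6]->R => LULDDLRU INVALID (collision), skipped
Fold 5: move[0]->U => UULDDLUU VALID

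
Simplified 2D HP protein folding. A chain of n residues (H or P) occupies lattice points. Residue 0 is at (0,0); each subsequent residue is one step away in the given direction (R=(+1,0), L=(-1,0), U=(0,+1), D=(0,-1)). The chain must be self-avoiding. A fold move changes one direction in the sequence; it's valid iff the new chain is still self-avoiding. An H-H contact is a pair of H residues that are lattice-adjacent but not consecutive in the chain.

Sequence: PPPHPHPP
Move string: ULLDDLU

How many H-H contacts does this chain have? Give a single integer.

Answer: 0

Derivation:
Positions: [(0, 0), (0, 1), (-1, 1), (-2, 1), (-2, 0), (-2, -1), (-3, -1), (-3, 0)]
No H-H contacts found.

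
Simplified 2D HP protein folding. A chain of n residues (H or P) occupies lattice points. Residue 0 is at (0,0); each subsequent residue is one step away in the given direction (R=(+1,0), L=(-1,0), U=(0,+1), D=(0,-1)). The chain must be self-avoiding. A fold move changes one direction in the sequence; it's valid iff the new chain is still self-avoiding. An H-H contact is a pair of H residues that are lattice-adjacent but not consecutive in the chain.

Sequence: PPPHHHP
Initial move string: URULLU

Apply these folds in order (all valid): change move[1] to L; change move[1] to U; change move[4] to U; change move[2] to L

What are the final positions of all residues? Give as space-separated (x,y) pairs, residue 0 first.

Answer: (0,0) (0,1) (0,2) (-1,2) (-2,2) (-2,3) (-2,4)

Derivation:
Initial moves: URULLU
Fold: move[1]->L => ULULLU (positions: [(0, 0), (0, 1), (-1, 1), (-1, 2), (-2, 2), (-3, 2), (-3, 3)])
Fold: move[1]->U => UUULLU (positions: [(0, 0), (0, 1), (0, 2), (0, 3), (-1, 3), (-2, 3), (-2, 4)])
Fold: move[4]->U => UUULUU (positions: [(0, 0), (0, 1), (0, 2), (0, 3), (-1, 3), (-1, 4), (-1, 5)])
Fold: move[2]->L => UULLUU (positions: [(0, 0), (0, 1), (0, 2), (-1, 2), (-2, 2), (-2, 3), (-2, 4)])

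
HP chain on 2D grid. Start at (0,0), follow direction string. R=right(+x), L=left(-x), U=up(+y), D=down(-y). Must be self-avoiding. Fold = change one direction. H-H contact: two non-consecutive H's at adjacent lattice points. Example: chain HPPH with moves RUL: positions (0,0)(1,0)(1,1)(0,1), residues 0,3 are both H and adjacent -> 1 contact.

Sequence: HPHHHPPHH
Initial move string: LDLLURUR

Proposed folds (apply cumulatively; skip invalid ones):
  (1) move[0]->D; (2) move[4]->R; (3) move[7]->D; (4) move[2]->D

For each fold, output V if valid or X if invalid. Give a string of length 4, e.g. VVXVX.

Initial: LDLLURUR -> [(0, 0), (-1, 0), (-1, -1), (-2, -1), (-3, -1), (-3, 0), (-2, 0), (-2, 1), (-1, 1)]
Fold 1: move[0]->D => DDLLURUR INVALID (collision), skipped
Fold 2: move[4]->R => LDLLRRUR INVALID (collision), skipped
Fold 3: move[7]->D => LDLLURUD INVALID (collision), skipped
Fold 4: move[2]->D => LDDLURUR INVALID (collision), skipped

Answer: XXXX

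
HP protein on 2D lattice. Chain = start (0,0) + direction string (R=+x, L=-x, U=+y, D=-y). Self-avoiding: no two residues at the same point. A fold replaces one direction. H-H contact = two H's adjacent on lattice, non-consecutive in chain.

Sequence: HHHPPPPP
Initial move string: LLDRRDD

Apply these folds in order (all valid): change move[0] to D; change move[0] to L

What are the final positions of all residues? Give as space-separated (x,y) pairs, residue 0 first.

Answer: (0,0) (-1,0) (-2,0) (-2,-1) (-1,-1) (0,-1) (0,-2) (0,-3)

Derivation:
Initial moves: LLDRRDD
Fold: move[0]->D => DLDRRDD (positions: [(0, 0), (0, -1), (-1, -1), (-1, -2), (0, -2), (1, -2), (1, -3), (1, -4)])
Fold: move[0]->L => LLDRRDD (positions: [(0, 0), (-1, 0), (-2, 0), (-2, -1), (-1, -1), (0, -1), (0, -2), (0, -3)])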